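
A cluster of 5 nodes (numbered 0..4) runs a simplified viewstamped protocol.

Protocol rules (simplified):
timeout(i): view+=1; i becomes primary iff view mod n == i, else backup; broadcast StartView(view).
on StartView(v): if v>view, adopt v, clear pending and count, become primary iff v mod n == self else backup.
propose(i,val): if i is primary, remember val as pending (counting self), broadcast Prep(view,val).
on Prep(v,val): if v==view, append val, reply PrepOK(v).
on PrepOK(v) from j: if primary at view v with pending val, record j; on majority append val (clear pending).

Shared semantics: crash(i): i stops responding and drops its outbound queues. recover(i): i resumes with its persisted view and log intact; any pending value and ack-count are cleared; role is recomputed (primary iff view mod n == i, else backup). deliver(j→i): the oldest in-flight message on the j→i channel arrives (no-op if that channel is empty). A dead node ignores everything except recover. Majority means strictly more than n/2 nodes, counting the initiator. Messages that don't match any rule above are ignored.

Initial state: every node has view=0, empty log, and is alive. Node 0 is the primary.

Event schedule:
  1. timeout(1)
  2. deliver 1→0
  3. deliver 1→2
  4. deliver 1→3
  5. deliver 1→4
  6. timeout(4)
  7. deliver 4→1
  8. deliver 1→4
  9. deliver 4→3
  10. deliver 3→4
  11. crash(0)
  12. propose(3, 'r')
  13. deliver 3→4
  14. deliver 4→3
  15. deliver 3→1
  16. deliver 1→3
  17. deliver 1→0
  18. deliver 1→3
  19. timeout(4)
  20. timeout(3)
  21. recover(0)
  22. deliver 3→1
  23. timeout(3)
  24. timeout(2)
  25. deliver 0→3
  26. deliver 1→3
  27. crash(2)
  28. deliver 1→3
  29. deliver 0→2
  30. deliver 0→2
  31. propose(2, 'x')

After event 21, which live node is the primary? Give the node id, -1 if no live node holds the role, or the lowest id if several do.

3

step 1 timeout(1): 1={prim,v=1,log=-}
step 2 deliver 1→0: 0={back,v=1,log=-}
step 3 deliver 1→2: 2={back,v=1,log=-}
step 4 deliver 1→3: 3={back,v=1,log=-}
step 5 deliver 1→4: 4={back,v=1,log=-}
step 6 timeout(4): 4={back,v=2,log=-}
step 7 deliver 4→1: 1={back,v=2,log=-}
step 8 deliver 1→4: —
step 9 deliver 4→3: 3={back,v=2,log=-}
step 10 deliver 3→4: —
step 11 crash(0): 0={✗back,v=1,log=-}
step 12 propose(3,'r'): —
step 13 deliver 3→4: —
step 14 deliver 4→3: —
step 15 deliver 3→1: —
step 16 deliver 1→3: —
step 17 deliver 1→0: —
step 18 deliver 1→3: —
step 19 timeout(4): 4={back,v=3,log=-}
step 20 timeout(3): 3={prim,v=3,log=-}
step 21 recover(0): 0={back,v=1,log=-}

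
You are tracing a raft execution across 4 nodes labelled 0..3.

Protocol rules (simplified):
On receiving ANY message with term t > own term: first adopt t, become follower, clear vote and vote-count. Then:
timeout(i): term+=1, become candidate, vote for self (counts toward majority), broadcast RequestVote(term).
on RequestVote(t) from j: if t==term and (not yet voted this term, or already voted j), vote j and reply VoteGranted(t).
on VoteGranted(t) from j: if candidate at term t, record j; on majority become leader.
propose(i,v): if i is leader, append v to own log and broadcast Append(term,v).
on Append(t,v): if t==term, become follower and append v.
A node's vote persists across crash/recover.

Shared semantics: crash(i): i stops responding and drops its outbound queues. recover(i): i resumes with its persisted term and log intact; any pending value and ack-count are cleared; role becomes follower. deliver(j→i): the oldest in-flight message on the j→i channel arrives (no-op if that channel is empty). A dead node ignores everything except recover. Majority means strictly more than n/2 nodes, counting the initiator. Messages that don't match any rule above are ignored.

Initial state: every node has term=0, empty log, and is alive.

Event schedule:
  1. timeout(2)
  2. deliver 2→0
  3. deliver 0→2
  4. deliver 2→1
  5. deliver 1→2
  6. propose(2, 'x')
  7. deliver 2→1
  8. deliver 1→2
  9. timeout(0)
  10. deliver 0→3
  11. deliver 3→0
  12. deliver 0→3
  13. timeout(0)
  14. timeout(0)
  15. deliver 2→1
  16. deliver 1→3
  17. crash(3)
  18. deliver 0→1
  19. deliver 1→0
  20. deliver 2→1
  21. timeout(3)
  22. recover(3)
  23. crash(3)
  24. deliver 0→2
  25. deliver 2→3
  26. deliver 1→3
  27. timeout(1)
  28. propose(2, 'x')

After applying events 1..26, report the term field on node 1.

2

e1 timeout(2): 2[cand,t=1,-]
e2 deliver 2→0: 0[foll,t=1,-]
e3 deliver 0→2: ·
e4 deliver 2→1: 1[foll,t=1,-]
e5 deliver 1→2: 2[lead,t=1,-]
e6 propose(2,'x'): 2[lead,t=1,x]
e7 deliver 2→1: 1[foll,t=1,x]
e8 deliver 1→2: ·
e9 timeout(0): 0[cand,t=2,-]
e10 deliver 0→3: 3[foll,t=2,-]
e11 deliver 3→0: ·
e12 deliver 0→3: ·
e13 timeout(0): 0[cand,t=3,-]
e14 timeout(0): 0[cand,t=4,-]
e15 deliver 2→1: ·
e16 deliver 1→3: ·
e17 crash(3): 3[✗foll,t=2,-]
e18 deliver 0→1: 1[foll,t=2,x]
e19 deliver 1→0: ·
e20 deliver 2→1: ·
e21 timeout(3): ·
e22 recover(3): 3[foll,t=2,-]
e23 crash(3): 3[✗foll,t=2,-]
e24 deliver 0→2: 2[foll,t=2,x]
e25 deliver 2→3: ·
e26 deliver 1→3: ·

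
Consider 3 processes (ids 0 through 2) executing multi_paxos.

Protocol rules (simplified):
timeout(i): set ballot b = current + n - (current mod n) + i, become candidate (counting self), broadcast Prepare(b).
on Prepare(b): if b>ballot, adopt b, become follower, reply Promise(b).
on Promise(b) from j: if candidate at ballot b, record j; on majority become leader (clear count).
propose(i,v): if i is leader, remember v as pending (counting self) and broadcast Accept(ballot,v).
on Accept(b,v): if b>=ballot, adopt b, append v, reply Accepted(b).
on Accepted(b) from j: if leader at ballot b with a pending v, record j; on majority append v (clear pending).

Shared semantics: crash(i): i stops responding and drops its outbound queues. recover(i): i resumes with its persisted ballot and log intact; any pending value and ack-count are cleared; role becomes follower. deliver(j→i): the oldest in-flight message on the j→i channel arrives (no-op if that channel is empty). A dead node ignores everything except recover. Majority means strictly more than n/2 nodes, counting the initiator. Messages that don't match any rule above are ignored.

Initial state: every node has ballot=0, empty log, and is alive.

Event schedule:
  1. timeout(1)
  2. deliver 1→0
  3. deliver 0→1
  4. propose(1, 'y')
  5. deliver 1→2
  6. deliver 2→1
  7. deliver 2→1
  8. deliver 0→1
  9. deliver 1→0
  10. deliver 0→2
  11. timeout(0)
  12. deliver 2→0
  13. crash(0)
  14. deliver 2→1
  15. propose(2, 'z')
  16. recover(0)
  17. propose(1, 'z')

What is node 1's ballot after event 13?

4

1. timeout(1):  <1:cand b4 ->
2. deliver 1→0:  <0:foll b4 ->
3. deliver 0→1:  <1:lead b4 ->
4. propose(1,'y'):  nop
5. deliver 1→2:  <2:foll b4 ->
6. deliver 2→1:  nop
7. deliver 2→1:  nop
8. deliver 0→1:  nop
9. deliver 1→0:  <0:foll b4 y>
10. deliver 0→2:  nop
11. timeout(0):  <0:cand b6 y>
12. deliver 2→0:  nop
13. crash(0):  <0:✗cand b6 y>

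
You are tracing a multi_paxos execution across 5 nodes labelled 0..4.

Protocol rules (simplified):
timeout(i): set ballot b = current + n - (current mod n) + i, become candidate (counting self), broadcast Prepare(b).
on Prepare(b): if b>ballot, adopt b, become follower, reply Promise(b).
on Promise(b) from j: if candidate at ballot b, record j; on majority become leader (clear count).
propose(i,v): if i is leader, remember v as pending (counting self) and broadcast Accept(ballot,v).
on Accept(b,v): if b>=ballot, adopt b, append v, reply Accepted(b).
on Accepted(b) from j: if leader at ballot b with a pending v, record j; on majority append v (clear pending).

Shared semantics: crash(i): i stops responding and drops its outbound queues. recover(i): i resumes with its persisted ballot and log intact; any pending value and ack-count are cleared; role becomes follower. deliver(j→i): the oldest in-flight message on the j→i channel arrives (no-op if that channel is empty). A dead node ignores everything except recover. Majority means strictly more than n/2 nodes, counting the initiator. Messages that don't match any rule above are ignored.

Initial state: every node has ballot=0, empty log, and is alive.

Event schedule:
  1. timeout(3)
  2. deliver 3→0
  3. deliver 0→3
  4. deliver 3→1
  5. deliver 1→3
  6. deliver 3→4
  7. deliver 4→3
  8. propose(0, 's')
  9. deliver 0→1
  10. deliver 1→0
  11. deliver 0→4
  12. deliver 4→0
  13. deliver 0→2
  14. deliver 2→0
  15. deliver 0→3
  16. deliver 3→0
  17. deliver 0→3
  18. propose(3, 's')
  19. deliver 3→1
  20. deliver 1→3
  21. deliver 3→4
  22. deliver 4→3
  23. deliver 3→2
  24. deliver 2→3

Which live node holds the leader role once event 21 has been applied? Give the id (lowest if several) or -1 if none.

3

after 1 — timeout(3): n3:cand/b8/[-]
after 2 — deliver 3→0: n0:foll/b8/[-]
after 3 — deliver 0→3: ·
after 4 — deliver 3→1: n1:foll/b8/[-]
after 5 — deliver 1→3: n3:lead/b8/[-]
after 6 — deliver 3→4: n4:foll/b8/[-]
after 7 — deliver 4→3: ·
after 8 — propose(0,'s'): ·
after 9 — deliver 0→1: ·
after 10 — deliver 1→0: ·
after 11 — deliver 0→4: ·
after 12 — deliver 4→0: ·
after 13 — deliver 0→2: ·
after 14 — deliver 2→0: ·
after 15 — deliver 0→3: ·
after 16 — deliver 3→0: ·
after 17 — deliver 0→3: ·
after 18 — propose(3,'s'): ·
after 19 — deliver 3→1: n1:foll/b8/[s]
after 20 — deliver 1→3: ·
after 21 — deliver 3→4: n4:foll/b8/[s]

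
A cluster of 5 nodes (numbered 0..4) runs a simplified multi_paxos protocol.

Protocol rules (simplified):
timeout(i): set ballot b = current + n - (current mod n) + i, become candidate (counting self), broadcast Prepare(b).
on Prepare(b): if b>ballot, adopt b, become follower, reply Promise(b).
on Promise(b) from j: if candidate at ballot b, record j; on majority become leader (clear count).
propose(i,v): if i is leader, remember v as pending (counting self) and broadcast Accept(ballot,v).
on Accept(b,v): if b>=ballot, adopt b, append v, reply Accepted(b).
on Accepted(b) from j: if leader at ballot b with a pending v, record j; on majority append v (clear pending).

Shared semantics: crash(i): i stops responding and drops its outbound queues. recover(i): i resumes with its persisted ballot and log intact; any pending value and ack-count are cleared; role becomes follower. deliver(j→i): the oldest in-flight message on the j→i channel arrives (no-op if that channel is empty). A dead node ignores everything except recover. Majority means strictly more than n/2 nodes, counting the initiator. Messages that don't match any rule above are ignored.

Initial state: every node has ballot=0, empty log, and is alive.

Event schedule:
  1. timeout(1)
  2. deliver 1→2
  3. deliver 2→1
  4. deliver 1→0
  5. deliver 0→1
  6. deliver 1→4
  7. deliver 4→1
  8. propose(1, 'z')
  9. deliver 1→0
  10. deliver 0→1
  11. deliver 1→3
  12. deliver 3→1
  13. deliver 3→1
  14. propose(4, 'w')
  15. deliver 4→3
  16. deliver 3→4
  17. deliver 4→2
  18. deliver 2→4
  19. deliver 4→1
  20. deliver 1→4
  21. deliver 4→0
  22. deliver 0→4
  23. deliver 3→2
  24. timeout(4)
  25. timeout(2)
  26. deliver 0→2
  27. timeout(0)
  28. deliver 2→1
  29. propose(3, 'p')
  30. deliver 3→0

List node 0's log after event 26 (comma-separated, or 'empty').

step 1 timeout(1): 1={cand,b=6,log=-}
step 2 deliver 1→2: 2={foll,b=6,log=-}
step 3 deliver 2→1: —
step 4 deliver 1→0: 0={foll,b=6,log=-}
step 5 deliver 0→1: 1={lead,b=6,log=-}
step 6 deliver 1→4: 4={foll,b=6,log=-}
step 7 deliver 4→1: —
step 8 propose(1,'z'): —
step 9 deliver 1→0: 0={foll,b=6,log=z}
step 10 deliver 0→1: —
step 11 deliver 1→3: 3={foll,b=6,log=-}
step 12 deliver 3→1: —
step 13 deliver 3→1: —
step 14 propose(4,'w'): —
step 15 deliver 4→3: —
step 16 deliver 3→4: —
step 17 deliver 4→2: —
step 18 deliver 2→4: —
step 19 deliver 4→1: —
step 20 deliver 1→4: 4={foll,b=6,log=z}
step 21 deliver 4→0: —
step 22 deliver 0→4: —
step 23 deliver 3→2: —
step 24 timeout(4): 4={cand,b=14,log=z}
step 25 timeout(2): 2={cand,b=12,log=-}
step 26 deliver 0→2: —

z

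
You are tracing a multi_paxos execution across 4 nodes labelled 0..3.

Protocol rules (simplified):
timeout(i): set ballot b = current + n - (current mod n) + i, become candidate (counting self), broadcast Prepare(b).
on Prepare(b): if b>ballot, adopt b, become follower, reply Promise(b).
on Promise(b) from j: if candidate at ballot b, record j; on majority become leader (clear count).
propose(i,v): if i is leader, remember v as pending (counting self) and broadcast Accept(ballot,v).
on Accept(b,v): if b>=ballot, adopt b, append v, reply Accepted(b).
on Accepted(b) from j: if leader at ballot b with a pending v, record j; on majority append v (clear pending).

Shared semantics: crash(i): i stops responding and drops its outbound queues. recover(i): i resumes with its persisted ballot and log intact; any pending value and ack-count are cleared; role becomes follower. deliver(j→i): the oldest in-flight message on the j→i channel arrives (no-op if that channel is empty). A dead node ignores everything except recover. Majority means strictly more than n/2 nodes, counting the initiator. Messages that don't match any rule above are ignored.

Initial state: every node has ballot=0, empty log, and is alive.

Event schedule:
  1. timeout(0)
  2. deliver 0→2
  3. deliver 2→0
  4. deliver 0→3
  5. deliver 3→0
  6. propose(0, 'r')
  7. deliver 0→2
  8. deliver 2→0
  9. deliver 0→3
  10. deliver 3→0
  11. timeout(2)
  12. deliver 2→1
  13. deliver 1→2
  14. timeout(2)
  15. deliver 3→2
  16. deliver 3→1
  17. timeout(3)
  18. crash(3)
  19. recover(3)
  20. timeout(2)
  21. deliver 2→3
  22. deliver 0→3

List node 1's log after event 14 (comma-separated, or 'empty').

[1] timeout(0) → N0(cand b4 [-])
[2] deliver 0→2 → N2(foll b4 [-])
[3] deliver 2→0 → ∅
[4] deliver 0→3 → N3(foll b4 [-])
[5] deliver 3→0 → N0(lead b4 [-])
[6] propose(0,'r') → ∅
[7] deliver 0→2 → N2(foll b4 [r])
[8] deliver 2→0 → ∅
[9] deliver 0→3 → N3(foll b4 [r])
[10] deliver 3→0 → N0(lead b4 [r])
[11] timeout(2) → N2(cand b10 [r])
[12] deliver 2→1 → N1(foll b10 [-])
[13] deliver 1→2 → ∅
[14] timeout(2) → N2(cand b14 [r])

empty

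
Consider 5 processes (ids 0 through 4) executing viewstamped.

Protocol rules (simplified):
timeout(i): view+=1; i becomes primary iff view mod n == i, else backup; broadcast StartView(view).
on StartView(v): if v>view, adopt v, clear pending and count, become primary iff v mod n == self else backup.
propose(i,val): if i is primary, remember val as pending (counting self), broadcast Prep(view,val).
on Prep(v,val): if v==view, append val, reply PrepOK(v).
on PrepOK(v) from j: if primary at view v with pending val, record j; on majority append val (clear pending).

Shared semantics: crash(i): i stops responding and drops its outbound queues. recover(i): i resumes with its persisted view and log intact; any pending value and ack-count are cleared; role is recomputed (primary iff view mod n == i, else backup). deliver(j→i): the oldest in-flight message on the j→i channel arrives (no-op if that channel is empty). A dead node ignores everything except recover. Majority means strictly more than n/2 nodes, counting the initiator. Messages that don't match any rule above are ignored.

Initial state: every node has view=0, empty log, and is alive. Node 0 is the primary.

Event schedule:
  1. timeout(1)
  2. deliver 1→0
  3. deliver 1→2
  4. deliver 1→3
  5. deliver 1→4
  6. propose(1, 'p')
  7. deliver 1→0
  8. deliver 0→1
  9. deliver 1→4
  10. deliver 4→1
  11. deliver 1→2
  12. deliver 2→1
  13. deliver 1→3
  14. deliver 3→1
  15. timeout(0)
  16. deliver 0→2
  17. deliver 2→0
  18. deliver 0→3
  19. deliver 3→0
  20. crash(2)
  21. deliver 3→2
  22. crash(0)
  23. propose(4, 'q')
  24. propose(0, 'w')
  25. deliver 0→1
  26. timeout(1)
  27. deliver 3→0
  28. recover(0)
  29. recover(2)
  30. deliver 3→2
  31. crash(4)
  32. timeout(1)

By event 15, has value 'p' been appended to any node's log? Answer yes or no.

1. timeout(1):  <1:prim v1 ->
2. deliver 1→0:  <0:back v1 ->
3. deliver 1→2:  <2:back v1 ->
4. deliver 1→3:  <3:back v1 ->
5. deliver 1→4:  <4:back v1 ->
6. propose(1,'p'):  nop
7. deliver 1→0:  <0:back v1 p>
8. deliver 0→1:  nop
9. deliver 1→4:  <4:back v1 p>
10. deliver 4→1:  <1:prim v1 p>
11. deliver 1→2:  <2:back v1 p>
12. deliver 2→1:  nop
13. deliver 1→3:  <3:back v1 p>
14. deliver 3→1:  nop
15. timeout(0):  <0:back v2 p>

yes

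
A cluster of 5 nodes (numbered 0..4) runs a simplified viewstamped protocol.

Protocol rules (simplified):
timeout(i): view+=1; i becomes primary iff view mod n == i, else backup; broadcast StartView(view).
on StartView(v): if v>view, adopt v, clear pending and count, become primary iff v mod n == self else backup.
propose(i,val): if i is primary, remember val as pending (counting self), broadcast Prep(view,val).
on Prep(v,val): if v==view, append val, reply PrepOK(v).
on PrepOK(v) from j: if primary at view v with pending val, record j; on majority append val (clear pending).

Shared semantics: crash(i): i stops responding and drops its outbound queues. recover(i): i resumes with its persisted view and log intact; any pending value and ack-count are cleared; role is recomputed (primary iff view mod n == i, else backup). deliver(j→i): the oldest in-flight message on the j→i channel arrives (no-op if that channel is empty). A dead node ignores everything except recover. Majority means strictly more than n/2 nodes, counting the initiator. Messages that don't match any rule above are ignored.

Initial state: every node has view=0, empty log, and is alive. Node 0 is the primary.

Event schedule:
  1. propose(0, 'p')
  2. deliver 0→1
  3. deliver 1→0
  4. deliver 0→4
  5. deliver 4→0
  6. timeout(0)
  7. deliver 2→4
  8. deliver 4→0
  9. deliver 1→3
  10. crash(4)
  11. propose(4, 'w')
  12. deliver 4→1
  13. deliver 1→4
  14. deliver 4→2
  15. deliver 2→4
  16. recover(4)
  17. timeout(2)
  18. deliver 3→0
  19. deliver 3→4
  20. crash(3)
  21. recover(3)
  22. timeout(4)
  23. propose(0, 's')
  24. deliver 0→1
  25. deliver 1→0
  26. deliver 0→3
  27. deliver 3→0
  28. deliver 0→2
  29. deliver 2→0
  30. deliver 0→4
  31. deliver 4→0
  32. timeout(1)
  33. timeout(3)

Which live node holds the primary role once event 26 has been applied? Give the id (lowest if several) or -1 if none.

1

1. propose(0,'p'):  nop
2. deliver 0→1:  <1:back v0 p>
3. deliver 1→0:  nop
4. deliver 0→4:  <4:back v0 p>
5. deliver 4→0:  <0:prim v0 p>
6. timeout(0):  <0:back v1 p>
7. deliver 2→4:  nop
8. deliver 4→0:  nop
9. deliver 1→3:  nop
10. crash(4):  <4:✗back v0 p>
11. propose(4,'w'):  nop
12. deliver 4→1:  nop
13. deliver 1→4:  nop
14. deliver 4→2:  nop
15. deliver 2→4:  nop
16. recover(4):  <4:back v0 p>
17. timeout(2):  <2:back v1 ->
18. deliver 3→0:  nop
19. deliver 3→4:  nop
20. crash(3):  <3:✗back v0 ->
21. recover(3):  <3:back v0 ->
22. timeout(4):  <4:back v1 p>
23. propose(0,'s'):  nop
24. deliver 0→1:  <1:prim v1 p>
25. deliver 1→0:  nop
26. deliver 0→3:  <3:back v0 p>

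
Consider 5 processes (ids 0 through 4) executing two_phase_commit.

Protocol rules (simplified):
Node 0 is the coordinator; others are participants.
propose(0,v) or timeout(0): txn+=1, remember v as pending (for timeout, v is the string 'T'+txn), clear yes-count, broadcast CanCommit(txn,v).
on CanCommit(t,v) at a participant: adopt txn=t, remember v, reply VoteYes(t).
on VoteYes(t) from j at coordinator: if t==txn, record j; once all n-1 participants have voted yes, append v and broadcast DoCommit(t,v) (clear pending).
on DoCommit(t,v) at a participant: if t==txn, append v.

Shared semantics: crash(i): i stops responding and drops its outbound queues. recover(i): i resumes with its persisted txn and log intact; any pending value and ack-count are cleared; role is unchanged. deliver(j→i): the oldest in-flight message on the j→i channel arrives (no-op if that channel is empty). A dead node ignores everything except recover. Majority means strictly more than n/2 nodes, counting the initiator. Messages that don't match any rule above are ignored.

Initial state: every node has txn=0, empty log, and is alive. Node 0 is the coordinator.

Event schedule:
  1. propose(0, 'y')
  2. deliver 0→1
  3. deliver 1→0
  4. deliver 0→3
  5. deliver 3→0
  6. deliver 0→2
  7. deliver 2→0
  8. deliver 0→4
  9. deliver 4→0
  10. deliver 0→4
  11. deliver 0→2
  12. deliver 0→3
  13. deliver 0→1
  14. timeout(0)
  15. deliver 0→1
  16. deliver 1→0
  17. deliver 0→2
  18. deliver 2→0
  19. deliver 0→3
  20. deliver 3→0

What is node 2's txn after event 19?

e1 propose(0,'y'): 0[coor,t=1,-]
e2 deliver 0→1: 1[part,t=1,-]
e3 deliver 1→0: ·
e4 deliver 0→3: 3[part,t=1,-]
e5 deliver 3→0: ·
e6 deliver 0→2: 2[part,t=1,-]
e7 deliver 2→0: ·
e8 deliver 0→4: 4[part,t=1,-]
e9 deliver 4→0: 0[coor,t=1,y]
e10 deliver 0→4: 4[part,t=1,y]
e11 deliver 0→2: 2[part,t=1,y]
e12 deliver 0→3: 3[part,t=1,y]
e13 deliver 0→1: 1[part,t=1,y]
e14 timeout(0): 0[coor,t=2,y]
e15 deliver 0→1: 1[part,t=2,y]
e16 deliver 1→0: ·
e17 deliver 0→2: 2[part,t=2,y]
e18 deliver 2→0: ·
e19 deliver 0→3: 3[part,t=2,y]

2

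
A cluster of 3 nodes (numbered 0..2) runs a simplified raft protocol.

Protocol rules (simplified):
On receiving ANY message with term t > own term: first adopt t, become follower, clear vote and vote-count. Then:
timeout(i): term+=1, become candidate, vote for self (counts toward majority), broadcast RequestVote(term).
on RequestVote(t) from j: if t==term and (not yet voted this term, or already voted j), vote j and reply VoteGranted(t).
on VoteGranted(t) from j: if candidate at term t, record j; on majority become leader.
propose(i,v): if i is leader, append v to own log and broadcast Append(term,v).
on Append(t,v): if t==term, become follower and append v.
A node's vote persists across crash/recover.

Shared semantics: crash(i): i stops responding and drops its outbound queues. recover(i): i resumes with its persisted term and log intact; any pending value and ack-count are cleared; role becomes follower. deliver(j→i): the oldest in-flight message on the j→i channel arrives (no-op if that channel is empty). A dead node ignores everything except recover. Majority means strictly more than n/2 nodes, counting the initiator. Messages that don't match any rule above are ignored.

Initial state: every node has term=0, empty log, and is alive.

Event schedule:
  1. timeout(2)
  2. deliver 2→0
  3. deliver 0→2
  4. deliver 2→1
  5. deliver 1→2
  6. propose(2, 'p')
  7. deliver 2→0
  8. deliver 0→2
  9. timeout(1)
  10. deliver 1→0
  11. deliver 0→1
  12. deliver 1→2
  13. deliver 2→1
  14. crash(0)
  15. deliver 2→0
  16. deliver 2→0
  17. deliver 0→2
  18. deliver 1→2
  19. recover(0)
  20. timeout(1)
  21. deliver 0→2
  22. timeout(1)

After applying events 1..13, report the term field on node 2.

1. timeout(2):  <2:cand t1 ->
2. deliver 2→0:  <0:foll t1 ->
3. deliver 0→2:  <2:lead t1 ->
4. deliver 2→1:  <1:foll t1 ->
5. deliver 1→2:  nop
6. propose(2,'p'):  <2:lead t1 p>
7. deliver 2→0:  <0:foll t1 p>
8. deliver 0→2:  nop
9. timeout(1):  <1:cand t2 ->
10. deliver 1→0:  <0:foll t2 p>
11. deliver 0→1:  <1:lead t2 ->
12. deliver 1→2:  <2:foll t2 p>
13. deliver 2→1:  nop

2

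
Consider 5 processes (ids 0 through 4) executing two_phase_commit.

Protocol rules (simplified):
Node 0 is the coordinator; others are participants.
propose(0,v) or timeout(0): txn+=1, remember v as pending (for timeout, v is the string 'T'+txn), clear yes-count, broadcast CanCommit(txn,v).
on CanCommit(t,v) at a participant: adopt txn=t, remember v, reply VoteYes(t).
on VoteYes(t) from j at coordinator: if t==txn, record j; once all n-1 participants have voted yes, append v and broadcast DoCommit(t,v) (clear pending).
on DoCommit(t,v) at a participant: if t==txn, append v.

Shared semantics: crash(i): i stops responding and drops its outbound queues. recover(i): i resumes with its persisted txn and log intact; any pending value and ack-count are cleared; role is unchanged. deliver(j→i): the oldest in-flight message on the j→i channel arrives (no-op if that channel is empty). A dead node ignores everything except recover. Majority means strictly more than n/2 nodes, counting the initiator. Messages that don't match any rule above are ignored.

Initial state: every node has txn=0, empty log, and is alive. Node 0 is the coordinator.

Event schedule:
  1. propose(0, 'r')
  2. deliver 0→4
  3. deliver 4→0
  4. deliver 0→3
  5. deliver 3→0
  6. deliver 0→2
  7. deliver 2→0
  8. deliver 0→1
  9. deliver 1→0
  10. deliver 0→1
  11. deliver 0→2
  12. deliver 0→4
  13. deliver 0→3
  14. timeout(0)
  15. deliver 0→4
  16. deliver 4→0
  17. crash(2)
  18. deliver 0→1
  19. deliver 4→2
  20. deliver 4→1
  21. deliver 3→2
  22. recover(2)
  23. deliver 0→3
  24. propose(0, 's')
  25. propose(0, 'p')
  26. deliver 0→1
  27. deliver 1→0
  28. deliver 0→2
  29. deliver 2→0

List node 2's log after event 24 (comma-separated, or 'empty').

e1 propose(0,'r'): 0[coor,t=1,-]
e2 deliver 0→4: 4[part,t=1,-]
e3 deliver 4→0: ·
e4 deliver 0→3: 3[part,t=1,-]
e5 deliver 3→0: ·
e6 deliver 0→2: 2[part,t=1,-]
e7 deliver 2→0: ·
e8 deliver 0→1: 1[part,t=1,-]
e9 deliver 1→0: 0[coor,t=1,r]
e10 deliver 0→1: 1[part,t=1,r]
e11 deliver 0→2: 2[part,t=1,r]
e12 deliver 0→4: 4[part,t=1,r]
e13 deliver 0→3: 3[part,t=1,r]
e14 timeout(0): 0[coor,t=2,r]
e15 deliver 0→4: 4[part,t=2,r]
e16 deliver 4→0: ·
e17 crash(2): 2[✗part,t=1,r]
e18 deliver 0→1: 1[part,t=2,r]
e19 deliver 4→2: ·
e20 deliver 4→1: ·
e21 deliver 3→2: ·
e22 recover(2): 2[part,t=1,r]
e23 deliver 0→3: 3[part,t=2,r]
e24 propose(0,'s'): 0[coor,t=3,r]

r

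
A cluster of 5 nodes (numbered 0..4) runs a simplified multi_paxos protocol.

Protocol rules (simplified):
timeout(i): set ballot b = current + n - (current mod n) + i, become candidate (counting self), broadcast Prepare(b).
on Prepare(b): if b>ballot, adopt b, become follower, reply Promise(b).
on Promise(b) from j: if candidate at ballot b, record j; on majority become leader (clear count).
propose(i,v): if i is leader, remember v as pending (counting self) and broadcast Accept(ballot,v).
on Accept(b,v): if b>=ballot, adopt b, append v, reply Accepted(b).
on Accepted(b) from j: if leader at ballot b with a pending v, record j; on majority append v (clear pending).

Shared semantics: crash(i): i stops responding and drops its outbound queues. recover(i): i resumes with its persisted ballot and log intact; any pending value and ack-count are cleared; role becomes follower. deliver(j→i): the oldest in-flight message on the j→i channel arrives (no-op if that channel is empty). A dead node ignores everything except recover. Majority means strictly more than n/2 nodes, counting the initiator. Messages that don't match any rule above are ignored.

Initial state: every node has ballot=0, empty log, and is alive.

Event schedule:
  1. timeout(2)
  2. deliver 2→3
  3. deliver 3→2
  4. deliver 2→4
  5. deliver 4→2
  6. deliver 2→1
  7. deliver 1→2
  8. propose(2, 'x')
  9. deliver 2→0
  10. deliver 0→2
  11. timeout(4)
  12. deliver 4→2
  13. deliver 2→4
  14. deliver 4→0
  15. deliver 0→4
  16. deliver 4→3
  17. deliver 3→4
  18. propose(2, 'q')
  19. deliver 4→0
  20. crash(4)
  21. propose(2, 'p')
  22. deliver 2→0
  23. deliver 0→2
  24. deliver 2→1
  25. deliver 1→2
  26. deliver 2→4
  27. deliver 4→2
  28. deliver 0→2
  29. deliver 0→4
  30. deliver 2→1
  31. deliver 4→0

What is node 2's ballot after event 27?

14

1. timeout(2):  <2:cand b7 ->
2. deliver 2→3:  <3:foll b7 ->
3. deliver 3→2:  nop
4. deliver 2→4:  <4:foll b7 ->
5. deliver 4→2:  <2:lead b7 ->
6. deliver 2→1:  <1:foll b7 ->
7. deliver 1→2:  nop
8. propose(2,'x'):  nop
9. deliver 2→0:  <0:foll b7 ->
10. deliver 0→2:  nop
11. timeout(4):  <4:cand b14 ->
12. deliver 4→2:  <2:foll b14 ->
13. deliver 2→4:  nop
14. deliver 4→0:  <0:foll b14 ->
15. deliver 0→4:  nop
16. deliver 4→3:  <3:foll b14 ->
17. deliver 3→4:  <4:lead b14 ->
18. propose(2,'q'):  nop
19. deliver 4→0:  nop
20. crash(4):  <4:✗lead b14 ->
21. propose(2,'p'):  nop
22. deliver 2→0:  nop
23. deliver 0→2:  nop
24. deliver 2→1:  <1:foll b7 x>
25. deliver 1→2:  nop
26. deliver 2→4:  nop
27. deliver 4→2:  nop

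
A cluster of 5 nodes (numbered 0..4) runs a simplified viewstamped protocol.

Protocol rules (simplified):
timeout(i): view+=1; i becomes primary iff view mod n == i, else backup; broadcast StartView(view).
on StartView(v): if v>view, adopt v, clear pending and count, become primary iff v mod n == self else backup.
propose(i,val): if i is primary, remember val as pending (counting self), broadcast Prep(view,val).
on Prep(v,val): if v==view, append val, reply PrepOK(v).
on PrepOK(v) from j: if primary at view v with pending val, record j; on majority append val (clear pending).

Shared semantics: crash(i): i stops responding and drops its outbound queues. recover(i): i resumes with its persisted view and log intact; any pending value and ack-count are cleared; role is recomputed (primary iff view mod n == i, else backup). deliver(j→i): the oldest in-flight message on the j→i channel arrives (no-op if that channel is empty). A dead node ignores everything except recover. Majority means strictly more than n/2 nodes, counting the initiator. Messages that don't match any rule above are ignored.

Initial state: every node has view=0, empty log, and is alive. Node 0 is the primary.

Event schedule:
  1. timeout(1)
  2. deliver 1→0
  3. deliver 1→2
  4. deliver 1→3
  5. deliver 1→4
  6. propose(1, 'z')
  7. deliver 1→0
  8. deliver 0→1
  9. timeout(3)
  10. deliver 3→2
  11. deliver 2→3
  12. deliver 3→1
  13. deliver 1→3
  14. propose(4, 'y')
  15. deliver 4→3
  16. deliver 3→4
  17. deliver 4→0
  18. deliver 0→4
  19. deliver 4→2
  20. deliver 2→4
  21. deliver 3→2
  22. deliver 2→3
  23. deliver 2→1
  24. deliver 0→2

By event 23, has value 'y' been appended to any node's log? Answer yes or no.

e1 timeout(1): 1[prim,v=1,-]
e2 deliver 1→0: 0[back,v=1,-]
e3 deliver 1→2: 2[back,v=1,-]
e4 deliver 1→3: 3[back,v=1,-]
e5 deliver 1→4: 4[back,v=1,-]
e6 propose(1,'z'): ·
e7 deliver 1→0: 0[back,v=1,z]
e8 deliver 0→1: ·
e9 timeout(3): 3[back,v=2,-]
e10 deliver 3→2: 2[prim,v=2,-]
e11 deliver 2→3: ·
e12 deliver 3→1: 1[back,v=2,-]
e13 deliver 1→3: ·
e14 propose(4,'y'): ·
e15 deliver 4→3: ·
e16 deliver 3→4: 4[back,v=2,-]
e17 deliver 4→0: ·
e18 deliver 0→4: ·
e19 deliver 4→2: ·
e20 deliver 2→4: ·
e21 deliver 3→2: ·
e22 deliver 2→3: ·
e23 deliver 2→1: ·

no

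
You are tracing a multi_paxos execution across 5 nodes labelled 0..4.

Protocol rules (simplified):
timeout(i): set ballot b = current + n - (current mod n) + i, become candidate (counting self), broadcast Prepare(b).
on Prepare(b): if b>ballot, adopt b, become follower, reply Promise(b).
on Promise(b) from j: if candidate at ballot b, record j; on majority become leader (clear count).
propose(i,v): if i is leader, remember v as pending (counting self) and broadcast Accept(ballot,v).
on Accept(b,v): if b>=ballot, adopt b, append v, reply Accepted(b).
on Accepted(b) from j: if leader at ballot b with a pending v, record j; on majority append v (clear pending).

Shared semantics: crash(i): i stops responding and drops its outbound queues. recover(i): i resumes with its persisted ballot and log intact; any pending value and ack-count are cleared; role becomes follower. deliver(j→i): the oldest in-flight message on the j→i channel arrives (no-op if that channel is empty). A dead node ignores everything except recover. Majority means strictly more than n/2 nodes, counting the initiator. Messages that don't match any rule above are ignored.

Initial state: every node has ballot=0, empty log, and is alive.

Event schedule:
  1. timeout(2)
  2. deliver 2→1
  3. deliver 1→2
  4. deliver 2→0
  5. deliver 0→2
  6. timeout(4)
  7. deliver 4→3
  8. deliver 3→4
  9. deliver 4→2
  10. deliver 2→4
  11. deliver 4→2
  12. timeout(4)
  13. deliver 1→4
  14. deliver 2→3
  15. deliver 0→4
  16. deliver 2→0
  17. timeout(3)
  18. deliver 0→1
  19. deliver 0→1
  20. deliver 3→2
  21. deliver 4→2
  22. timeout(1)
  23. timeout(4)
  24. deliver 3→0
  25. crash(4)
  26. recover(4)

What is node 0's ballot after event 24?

13

[1] timeout(2) → N2(cand b7 [-])
[2] deliver 2→1 → N1(foll b7 [-])
[3] deliver 1→2 → ∅
[4] deliver 2→0 → N0(foll b7 [-])
[5] deliver 0→2 → N2(lead b7 [-])
[6] timeout(4) → N4(cand b9 [-])
[7] deliver 4→3 → N3(foll b9 [-])
[8] deliver 3→4 → ∅
[9] deliver 4→2 → N2(foll b9 [-])
[10] deliver 2→4 → ∅
[11] deliver 4→2 → ∅
[12] timeout(4) → N4(cand b14 [-])
[13] deliver 1→4 → ∅
[14] deliver 2→3 → ∅
[15] deliver 0→4 → ∅
[16] deliver 2→0 → ∅
[17] timeout(3) → N3(cand b13 [-])
[18] deliver 0→1 → ∅
[19] deliver 0→1 → ∅
[20] deliver 3→2 → N2(foll b13 [-])
[21] deliver 4→2 → N2(foll b14 [-])
[22] timeout(1) → N1(cand b11 [-])
[23] timeout(4) → N4(cand b19 [-])
[24] deliver 3→0 → N0(foll b13 [-])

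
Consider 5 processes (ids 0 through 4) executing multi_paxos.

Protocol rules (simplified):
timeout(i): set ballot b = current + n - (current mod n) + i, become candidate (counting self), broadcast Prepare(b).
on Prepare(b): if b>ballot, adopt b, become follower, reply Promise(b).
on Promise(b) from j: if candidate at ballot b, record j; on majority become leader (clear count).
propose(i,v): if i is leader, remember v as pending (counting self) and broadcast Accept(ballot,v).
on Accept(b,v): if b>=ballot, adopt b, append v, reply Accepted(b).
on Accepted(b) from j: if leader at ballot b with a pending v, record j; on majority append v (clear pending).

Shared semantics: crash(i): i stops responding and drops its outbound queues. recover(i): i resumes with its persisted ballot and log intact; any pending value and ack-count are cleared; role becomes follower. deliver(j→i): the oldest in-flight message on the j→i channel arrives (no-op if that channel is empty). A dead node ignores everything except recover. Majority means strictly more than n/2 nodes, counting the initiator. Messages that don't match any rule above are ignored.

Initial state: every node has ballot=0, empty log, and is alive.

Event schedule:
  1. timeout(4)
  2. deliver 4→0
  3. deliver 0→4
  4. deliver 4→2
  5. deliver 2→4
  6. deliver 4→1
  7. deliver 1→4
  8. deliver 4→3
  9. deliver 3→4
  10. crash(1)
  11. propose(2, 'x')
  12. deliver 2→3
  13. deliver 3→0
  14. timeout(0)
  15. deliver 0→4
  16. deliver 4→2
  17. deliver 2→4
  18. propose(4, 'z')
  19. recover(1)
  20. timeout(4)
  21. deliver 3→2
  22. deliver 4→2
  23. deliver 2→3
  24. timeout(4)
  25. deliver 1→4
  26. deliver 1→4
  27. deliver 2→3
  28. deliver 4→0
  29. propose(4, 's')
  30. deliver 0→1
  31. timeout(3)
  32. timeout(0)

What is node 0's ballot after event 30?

10

after 1 — timeout(4): n4:cand/b9/[-]
after 2 — deliver 4→0: n0:foll/b9/[-]
after 3 — deliver 0→4: ·
after 4 — deliver 4→2: n2:foll/b9/[-]
after 5 — deliver 2→4: n4:lead/b9/[-]
after 6 — deliver 4→1: n1:foll/b9/[-]
after 7 — deliver 1→4: ·
after 8 — deliver 4→3: n3:foll/b9/[-]
after 9 — deliver 3→4: ·
after 10 — crash(1): n1:✗foll/b9/[-]
after 11 — propose(2,'x'): ·
after 12 — deliver 2→3: ·
after 13 — deliver 3→0: ·
after 14 — timeout(0): n0:cand/b10/[-]
after 15 — deliver 0→4: n4:foll/b10/[-]
after 16 — deliver 4→2: ·
after 17 — deliver 2→4: ·
after 18 — propose(4,'z'): ·
after 19 — recover(1): n1:foll/b9/[-]
after 20 — timeout(4): n4:cand/b19/[-]
after 21 — deliver 3→2: ·
after 22 — deliver 4→2: n2:foll/b19/[-]
after 23 — deliver 2→3: ·
after 24 — timeout(4): n4:cand/b24/[-]
after 25 — deliver 1→4: ·
after 26 — deliver 1→4: ·
after 27 — deliver 2→3: ·
after 28 — deliver 4→0: ·
after 29 — propose(4,'s'): ·
after 30 — deliver 0→1: n1:foll/b10/[-]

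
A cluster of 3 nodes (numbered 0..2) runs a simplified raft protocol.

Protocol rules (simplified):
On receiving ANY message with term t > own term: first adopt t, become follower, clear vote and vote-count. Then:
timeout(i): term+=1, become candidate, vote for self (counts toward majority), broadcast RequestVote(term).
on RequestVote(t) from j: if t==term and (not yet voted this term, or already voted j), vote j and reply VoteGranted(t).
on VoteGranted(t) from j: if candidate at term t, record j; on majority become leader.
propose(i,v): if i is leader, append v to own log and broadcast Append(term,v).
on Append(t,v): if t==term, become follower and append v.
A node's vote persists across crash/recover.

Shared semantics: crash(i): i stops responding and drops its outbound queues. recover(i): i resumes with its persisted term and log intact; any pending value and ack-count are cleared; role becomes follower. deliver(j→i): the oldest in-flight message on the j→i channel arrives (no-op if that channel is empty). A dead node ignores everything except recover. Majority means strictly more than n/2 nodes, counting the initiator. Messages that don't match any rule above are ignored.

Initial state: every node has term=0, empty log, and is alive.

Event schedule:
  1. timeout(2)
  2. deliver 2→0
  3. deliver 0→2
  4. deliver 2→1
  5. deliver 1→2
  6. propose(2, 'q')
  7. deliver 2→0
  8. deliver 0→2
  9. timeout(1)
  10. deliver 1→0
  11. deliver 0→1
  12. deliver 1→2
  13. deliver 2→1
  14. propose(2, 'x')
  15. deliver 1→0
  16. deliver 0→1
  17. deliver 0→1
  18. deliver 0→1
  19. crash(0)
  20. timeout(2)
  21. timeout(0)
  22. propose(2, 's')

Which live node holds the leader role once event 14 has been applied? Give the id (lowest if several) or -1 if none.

1

after 1 — timeout(2): n2:cand/t1/[-]
after 2 — deliver 2→0: n0:foll/t1/[-]
after 3 — deliver 0→2: n2:lead/t1/[-]
after 4 — deliver 2→1: n1:foll/t1/[-]
after 5 — deliver 1→2: ·
after 6 — propose(2,'q'): n2:lead/t1/[q]
after 7 — deliver 2→0: n0:foll/t1/[q]
after 8 — deliver 0→2: ·
after 9 — timeout(1): n1:cand/t2/[-]
after 10 — deliver 1→0: n0:foll/t2/[q]
after 11 — deliver 0→1: n1:lead/t2/[-]
after 12 — deliver 1→2: n2:foll/t2/[q]
after 13 — deliver 2→1: ·
after 14 — propose(2,'x'): ·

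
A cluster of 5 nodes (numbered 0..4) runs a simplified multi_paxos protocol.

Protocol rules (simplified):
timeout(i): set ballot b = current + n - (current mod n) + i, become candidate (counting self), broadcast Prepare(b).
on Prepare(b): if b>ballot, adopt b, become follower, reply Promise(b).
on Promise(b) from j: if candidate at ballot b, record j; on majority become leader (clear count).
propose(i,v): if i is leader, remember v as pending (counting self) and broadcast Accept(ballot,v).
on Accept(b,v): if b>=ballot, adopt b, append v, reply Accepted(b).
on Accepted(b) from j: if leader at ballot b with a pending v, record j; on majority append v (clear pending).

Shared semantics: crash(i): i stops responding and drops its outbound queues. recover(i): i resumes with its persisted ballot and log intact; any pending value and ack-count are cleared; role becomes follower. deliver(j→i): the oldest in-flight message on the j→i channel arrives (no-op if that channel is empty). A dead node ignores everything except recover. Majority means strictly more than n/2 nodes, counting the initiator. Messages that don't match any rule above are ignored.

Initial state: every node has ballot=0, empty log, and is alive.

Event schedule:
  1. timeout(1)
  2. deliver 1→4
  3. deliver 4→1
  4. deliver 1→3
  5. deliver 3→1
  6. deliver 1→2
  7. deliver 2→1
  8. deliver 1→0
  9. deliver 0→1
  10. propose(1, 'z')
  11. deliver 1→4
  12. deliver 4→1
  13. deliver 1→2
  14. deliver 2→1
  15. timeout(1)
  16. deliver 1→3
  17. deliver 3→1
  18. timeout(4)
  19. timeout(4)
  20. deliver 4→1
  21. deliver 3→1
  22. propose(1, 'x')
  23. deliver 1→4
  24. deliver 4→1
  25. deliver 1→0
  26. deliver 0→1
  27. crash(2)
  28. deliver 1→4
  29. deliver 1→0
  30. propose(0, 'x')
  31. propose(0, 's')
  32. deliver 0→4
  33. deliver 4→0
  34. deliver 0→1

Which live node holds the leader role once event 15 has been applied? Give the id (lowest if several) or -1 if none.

after 1 — timeout(1): n1:cand/b6/[-]
after 2 — deliver 1→4: n4:foll/b6/[-]
after 3 — deliver 4→1: ·
after 4 — deliver 1→3: n3:foll/b6/[-]
after 5 — deliver 3→1: n1:lead/b6/[-]
after 6 — deliver 1→2: n2:foll/b6/[-]
after 7 — deliver 2→1: ·
after 8 — deliver 1→0: n0:foll/b6/[-]
after 9 — deliver 0→1: ·
after 10 — propose(1,'z'): ·
after 11 — deliver 1→4: n4:foll/b6/[z]
after 12 — deliver 4→1: ·
after 13 — deliver 1→2: n2:foll/b6/[z]
after 14 — deliver 2→1: n1:lead/b6/[z]
after 15 — timeout(1): n1:cand/b11/[z]

-1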